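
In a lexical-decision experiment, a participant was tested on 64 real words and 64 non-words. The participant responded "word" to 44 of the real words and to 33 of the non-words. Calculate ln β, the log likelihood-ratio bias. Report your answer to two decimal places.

H = 44/64 = 0.6875
FA = 33/64 = 0.5156
z(H) = z(0.6875) = 0.489
z(FA) = z(0.5156) = 0.039
ln β = −½·[z(H)² − z(FA)²] = −0.5 × (0.239 − 0.002) = -0.1185

ln β = -0.12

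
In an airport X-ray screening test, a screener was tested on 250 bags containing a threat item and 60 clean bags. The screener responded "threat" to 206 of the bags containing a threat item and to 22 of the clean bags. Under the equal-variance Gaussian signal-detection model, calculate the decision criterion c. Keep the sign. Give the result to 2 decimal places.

c = -0.30

H = 206/250 = 0.8240
FA = 22/60 = 0.3667
z(H) = 0.9307
z(FA) = -0.3406
c = −½·[z(H) + z(FA)] = −0.5 × (0.9307 + (-0.3406)) = -0.29505
c < 0: the screener has a liberal response bias.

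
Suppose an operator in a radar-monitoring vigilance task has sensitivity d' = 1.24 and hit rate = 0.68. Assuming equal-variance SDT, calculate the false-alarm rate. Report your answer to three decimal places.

z(hit rate) = z(0.68) = 0.4677
z(FA) = z(H) − d' = 0.4677 − 1.24 = -0.7723
false-alarm rate = Φ(-0.7723) = 0.2200

false-alarm rate = 0.220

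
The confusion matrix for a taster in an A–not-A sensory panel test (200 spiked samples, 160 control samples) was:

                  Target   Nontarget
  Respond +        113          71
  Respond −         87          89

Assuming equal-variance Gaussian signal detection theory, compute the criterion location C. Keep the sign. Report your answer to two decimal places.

C = -0.01

H = 113/200 = 0.5650
FA = 71/160 = 0.4437
z(H) = 0.164
z(FA) = -0.142
c = −½·[z(H) + z(FA)] = −0.5 × (0.164 + (-0.142)) = -0.011
c < 0: the taster has a liberal response bias.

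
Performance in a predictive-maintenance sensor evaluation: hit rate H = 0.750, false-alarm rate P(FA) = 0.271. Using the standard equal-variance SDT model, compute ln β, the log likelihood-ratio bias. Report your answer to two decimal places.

ln β = -0.04

z(H) = 0.674
z(FA) = -0.610
ln β = −½·[z(H)² − z(FA)²] = −0.5 × (0.454 − 0.372) = -0.041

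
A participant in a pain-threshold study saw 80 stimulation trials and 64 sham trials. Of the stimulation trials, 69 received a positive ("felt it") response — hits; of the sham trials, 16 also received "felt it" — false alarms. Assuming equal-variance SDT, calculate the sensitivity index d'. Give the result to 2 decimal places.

d' = 1.77

H = 69/80 = 0.8625
FA = 16/64 = 0.2500
Φ⁻¹(H) = Φ⁻¹(0.8625) = 1.092
Φ⁻¹(FA) = Φ⁻¹(0.2500) = -0.674
d' = z(H) − z(FA) = 1.092 − (-0.674) = 1.766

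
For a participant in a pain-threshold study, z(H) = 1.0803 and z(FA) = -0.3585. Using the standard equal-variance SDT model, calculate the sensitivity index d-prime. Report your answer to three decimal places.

d' = z(H) − z(FA) = 1.0803 − (-0.3585) = 1.4388

d-prime = 1.439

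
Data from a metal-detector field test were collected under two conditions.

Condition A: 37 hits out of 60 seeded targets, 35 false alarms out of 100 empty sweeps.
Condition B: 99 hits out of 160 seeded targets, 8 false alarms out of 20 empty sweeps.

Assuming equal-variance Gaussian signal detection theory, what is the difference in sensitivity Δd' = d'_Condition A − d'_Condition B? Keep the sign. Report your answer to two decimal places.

Δd' = 0.13

Condition A: z(0.6167) = 0.297, z(0.3500) = -0.385, d' = 0.682
Condition B: z(0.6188) = 0.302, z(0.4000) = -0.253, d' = 0.555
Δd' = d'_Condition A − d'_Condition B = 0.682 − 0.555 = 0.127
Condition A has the higher sensitivity.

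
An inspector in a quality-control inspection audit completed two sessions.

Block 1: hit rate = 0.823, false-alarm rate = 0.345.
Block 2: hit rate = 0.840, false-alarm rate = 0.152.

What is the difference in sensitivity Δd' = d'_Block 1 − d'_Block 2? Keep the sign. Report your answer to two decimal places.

Δd' = -0.70

Block 1: z(0.823) = 0.927, z(0.345) = -0.399, d' = 1.326
Block 2: z(0.840) = 0.994, z(0.152) = -1.028, d' = 2.022
Δd' = d'_Block 1 − d'_Block 2 = 1.326 − 2.022 = -0.696
Block 2 has the higher sensitivity.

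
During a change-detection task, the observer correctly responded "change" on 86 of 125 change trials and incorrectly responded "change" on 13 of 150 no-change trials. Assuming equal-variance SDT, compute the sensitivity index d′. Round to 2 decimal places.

d′ = 1.85

H = 86/125 = 0.6880
FA = 13/150 = 0.0867
z(H) = z(0.6880) = 0.490
z(FA) = z(0.0867) = -1.361
d' = z(H) − z(FA) = 0.490 − (-1.361) = 1.851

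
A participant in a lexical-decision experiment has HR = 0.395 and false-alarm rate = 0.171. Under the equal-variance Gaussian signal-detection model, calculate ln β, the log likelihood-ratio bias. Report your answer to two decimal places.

z(H) = z(0.395) = -0.266
z(FA) = z(0.171) = -0.950
ln β = −½·[z(H)² − z(FA)²] = −0.5 × (0.071 − 0.903) = 0.416

ln β = 0.42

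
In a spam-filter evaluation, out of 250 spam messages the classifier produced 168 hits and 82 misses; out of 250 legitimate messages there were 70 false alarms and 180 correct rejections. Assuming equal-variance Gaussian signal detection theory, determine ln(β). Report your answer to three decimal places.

ln β = 0.071

H = 168/250 = 0.6720
FA = 70/250 = 0.2800
Φ⁻¹(0.6720) = 0.4454, Φ⁻¹(0.2800) = -0.5828
ln β = −½·[z(H)² − z(FA)²] = −0.5 × (0.1984 − 0.3397) = 0.07065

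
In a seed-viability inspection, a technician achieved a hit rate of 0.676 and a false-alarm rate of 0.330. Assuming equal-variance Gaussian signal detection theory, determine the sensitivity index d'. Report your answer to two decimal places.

d' = 0.90

z(0.676) = 0.4565, z(0.330) = -0.4399
d' = z(H) − z(FA) = 0.4565 − (-0.4399) = 0.8964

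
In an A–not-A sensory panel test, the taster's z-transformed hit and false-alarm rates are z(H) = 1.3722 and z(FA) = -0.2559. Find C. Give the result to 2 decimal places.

c = −½·[z(H) + z(FA)] = −½·(1.3722 + (-0.2559)) = -0.55815
c < 0: the taster has a liberal response bias.

C = -0.56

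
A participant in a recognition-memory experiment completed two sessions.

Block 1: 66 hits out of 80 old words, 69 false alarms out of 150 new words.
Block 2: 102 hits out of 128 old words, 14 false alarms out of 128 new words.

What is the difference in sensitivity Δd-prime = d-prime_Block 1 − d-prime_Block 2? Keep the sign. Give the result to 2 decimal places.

Block 1: z(0.8250) = 0.935, z(0.4600) = -0.100, d' = 1.035
Block 2: z(0.7969) = 0.831, z(0.1094) = -1.230, d' = 2.061
Δd' = d'_Block 1 − d'_Block 2 = 1.035 − 2.061 = -1.026
Block 2 has the higher sensitivity.

Δd-prime = -1.03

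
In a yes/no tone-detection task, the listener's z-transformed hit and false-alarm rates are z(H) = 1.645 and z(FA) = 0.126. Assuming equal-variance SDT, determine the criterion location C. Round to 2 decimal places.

c = −½·[z(H) + z(FA)] = −½·(1.645 + 0.126) = -0.8855

C = -0.89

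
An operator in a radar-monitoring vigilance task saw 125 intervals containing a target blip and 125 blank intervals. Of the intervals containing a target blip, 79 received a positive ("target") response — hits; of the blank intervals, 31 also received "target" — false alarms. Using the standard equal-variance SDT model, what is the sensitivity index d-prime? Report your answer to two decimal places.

H = 79/125 = 0.6320
FA = 31/125 = 0.2480
z(H) = 0.3372
z(FA) = -0.6808
d' = z(H) − z(FA) = 0.3372 − (-0.6808) = 1.0180

d-prime = 1.02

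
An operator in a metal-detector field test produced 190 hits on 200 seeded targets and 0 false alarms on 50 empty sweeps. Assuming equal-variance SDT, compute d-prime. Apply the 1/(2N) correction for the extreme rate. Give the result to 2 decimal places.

d-prime = 3.97

The false-alarm rate is 0/50 = 0, so apply the 1/(2N) correction: FA → 1/(2·50) = 0.01000.
z(H) = z(0.95000) = 1.645
z(FA) = z(0.01000) = -2.326
d' = 1.645 − (-2.326) = 3.971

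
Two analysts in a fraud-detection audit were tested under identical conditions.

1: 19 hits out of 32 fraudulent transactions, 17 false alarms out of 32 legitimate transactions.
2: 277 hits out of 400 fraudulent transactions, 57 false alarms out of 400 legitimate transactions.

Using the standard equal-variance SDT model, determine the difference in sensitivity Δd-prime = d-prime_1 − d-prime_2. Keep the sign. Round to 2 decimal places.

1: z(0.5938) = 0.237, z(0.5312) = 0.078, d' = 0.159
2: z(0.6925) = 0.503, z(0.1425) = -1.069, d' = 1.572
Δd' = d'_1 − d'_2 = 0.159 − 1.572 = -1.413
2 has the higher sensitivity.

Δd-prime = -1.41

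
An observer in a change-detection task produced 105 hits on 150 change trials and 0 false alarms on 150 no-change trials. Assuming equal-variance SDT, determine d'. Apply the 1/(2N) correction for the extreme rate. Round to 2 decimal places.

The false-alarm rate is 0/150 = 0, so apply the 1/(2N) correction: FA → 1/(2·150) = 0.00333.
z(H) = z(0.70000) = 0.524
z(FA) = z(0.00333) = -2.713
d' = 0.524 − (-2.713) = 3.237

d' = 3.24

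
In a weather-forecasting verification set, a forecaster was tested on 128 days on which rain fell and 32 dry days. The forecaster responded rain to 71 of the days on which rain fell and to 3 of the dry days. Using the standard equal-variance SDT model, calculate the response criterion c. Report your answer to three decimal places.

H = 71/128 = 0.5547
FA = 3/32 = 0.0938
Φ⁻¹(H) = Φ⁻¹(0.5547) = 0.1375
Φ⁻¹(FA) = Φ⁻¹(0.0938) = -1.3177
c = −½·[z(H) + z(FA)] = −0.5 × (0.1375 + (-1.3177)) = 0.5901
c > 0: the forecaster has a conservative response bias.

c = 0.590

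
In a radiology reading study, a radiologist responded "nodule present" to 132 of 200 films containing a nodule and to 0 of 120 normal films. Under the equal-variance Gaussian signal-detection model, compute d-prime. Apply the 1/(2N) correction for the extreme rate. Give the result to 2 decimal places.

The false-alarm rate is 0/120 = 0, so apply the 1/(2N) correction: FA → 1/(2·120) = 0.00417.
z(H) = z(0.66000) = 0.412
z(FA) = z(0.00417) = -2.638
d' = 0.412 − (-2.638) = 3.050

d-prime = 3.05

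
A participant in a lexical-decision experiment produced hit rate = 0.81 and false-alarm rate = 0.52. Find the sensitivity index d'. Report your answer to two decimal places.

Φ⁻¹(H) = Φ⁻¹(0.81) = 0.878
Φ⁻¹(FA) = Φ⁻¹(0.52) = 0.050
d' = z(H) − z(FA) = 0.878 − 0.050 = 0.828

d' = 0.83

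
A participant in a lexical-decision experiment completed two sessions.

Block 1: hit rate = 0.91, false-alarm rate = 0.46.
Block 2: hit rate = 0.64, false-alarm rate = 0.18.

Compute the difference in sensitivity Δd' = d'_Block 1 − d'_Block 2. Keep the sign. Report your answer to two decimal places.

Block 1: z(0.91) = 1.341, z(0.46) = -0.100, d' = 1.441
Block 2: z(0.64) = 0.358, z(0.18) = -0.915, d' = 1.273
Δd' = d'_Block 1 − d'_Block 2 = 1.441 − 1.273 = 0.168
Block 1 has the higher sensitivity.

Δd' = 0.17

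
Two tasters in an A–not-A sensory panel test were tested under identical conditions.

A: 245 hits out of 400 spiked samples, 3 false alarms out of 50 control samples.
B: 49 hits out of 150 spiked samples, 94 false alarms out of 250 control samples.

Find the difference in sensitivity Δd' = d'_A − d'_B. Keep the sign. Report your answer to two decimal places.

Δd' = 1.97

A: z(0.6125) = 0.286, z(0.0600) = -1.555, d' = 1.841
B: z(0.3267) = -0.449, z(0.3760) = -0.316, d' = -0.133
Δd' = d'_A − d'_B = 1.841 − (-0.133) = 1.974
A has the higher sensitivity.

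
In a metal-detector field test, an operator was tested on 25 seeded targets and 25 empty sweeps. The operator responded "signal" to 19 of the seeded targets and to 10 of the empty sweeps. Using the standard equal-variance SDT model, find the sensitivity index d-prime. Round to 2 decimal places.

d-prime = 0.96

H = 19/25 = 0.7600
FA = 10/25 = 0.4000
z(H) = 0.7063
z(FA) = -0.2533
d' = z(H) − z(FA) = 0.7063 − (-0.2533) = 0.9596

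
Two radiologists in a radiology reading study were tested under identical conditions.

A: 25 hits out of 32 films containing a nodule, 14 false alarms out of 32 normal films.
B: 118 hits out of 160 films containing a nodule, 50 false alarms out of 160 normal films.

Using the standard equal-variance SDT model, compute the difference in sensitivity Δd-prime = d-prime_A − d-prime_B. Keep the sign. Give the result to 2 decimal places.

A: z(0.7812) = 0.776, z(0.4375) = -0.157, d' = 0.933
B: z(0.7375) = 0.636, z(0.3125) = -0.489, d' = 1.125
Δd' = d'_A − d'_B = 0.933 − 1.125 = -0.192
B has the higher sensitivity.

Δd-prime = -0.19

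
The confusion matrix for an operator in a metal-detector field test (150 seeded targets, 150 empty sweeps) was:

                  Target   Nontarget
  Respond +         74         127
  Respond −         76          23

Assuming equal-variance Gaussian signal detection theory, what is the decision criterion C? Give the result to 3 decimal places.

C = -0.503

H = 74/150 = 0.4933
FA = 127/150 = 0.8467
z(H) = z(0.4933) = -0.0168
z(FA) = z(0.8467) = 1.0224
c = −½·[z(H) + z(FA)] = −0.5 × (-0.0168 + 1.0224) = -0.5028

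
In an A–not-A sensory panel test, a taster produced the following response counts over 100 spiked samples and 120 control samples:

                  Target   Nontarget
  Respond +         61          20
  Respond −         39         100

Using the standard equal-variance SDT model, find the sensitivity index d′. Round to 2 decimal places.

H = 61/100 = 0.6100
FA = 20/120 = 0.1667
z(H) = z(0.6100) = 0.2793
z(FA) = z(0.1667) = -0.9673
d' = z(H) − z(FA) = 0.2793 − (-0.9673) = 1.2466

d′ = 1.25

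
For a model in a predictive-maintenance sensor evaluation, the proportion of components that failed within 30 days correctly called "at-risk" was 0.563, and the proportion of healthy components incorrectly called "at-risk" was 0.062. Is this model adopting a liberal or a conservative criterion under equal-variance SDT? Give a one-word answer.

conservative

z(H) = 0.159, z(FA) = -1.538
c = −½·(z(H) + z(FA)) = 0.6895
c > 0 → conservative criterion (biased toward responding “no”).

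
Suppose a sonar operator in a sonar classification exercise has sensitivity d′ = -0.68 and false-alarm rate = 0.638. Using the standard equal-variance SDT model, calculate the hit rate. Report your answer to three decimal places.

hit rate = 0.372

z(false-alarm rate) = z(0.638) = 0.3531
z(H) = z(FA) + d' = 0.3531 + (-0.68) = -0.3269
hit rate = Φ(-0.3269) = 0.3719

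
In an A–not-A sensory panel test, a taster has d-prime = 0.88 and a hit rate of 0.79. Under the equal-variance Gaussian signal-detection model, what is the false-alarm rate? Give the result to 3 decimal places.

z(hit rate) = z(0.79) = 0.8064
z(FA) = z(H) − d' = 0.8064 − 0.88 = -0.0736
false-alarm rate = Φ(-0.0736) = 0.4707

false-alarm rate = 0.471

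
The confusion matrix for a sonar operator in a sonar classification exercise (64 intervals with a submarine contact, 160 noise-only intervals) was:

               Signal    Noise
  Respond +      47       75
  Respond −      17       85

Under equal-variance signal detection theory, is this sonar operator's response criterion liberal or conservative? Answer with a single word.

liberal

z(H) = 0.626, z(FA) = -0.078
c = −½·(z(H) + z(FA)) = -0.274
c < 0 → liberal criterion (biased toward responding “yes”).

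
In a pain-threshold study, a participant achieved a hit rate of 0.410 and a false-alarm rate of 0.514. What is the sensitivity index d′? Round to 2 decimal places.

z(0.410) = -0.2275, z(0.514) = 0.0351
d' = z(H) − z(FA) = -0.2275 − 0.0351 = -0.2626

d′ = -0.26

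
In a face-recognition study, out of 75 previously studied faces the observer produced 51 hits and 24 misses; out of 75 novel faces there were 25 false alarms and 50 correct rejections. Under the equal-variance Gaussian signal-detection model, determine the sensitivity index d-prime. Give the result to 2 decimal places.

d-prime = 0.90

H = 51/75 = 0.6800
FA = 25/75 = 0.3333
z(0.6800) = 0.468, z(0.3333) = -0.431
d' = z(H) − z(FA) = 0.468 − (-0.431) = 0.899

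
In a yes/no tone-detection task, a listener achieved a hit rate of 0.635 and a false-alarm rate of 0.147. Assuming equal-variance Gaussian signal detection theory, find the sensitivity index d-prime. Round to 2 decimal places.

d-prime = 1.39

z(H) = z(0.635) = 0.345
z(FA) = z(0.147) = -1.049
d' = z(H) − z(FA) = 0.345 − (-1.049) = 1.394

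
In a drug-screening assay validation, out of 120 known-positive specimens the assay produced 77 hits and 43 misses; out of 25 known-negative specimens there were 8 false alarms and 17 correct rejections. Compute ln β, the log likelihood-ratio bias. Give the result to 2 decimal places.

H = 77/120 = 0.6417
FA = 8/25 = 0.3200
z(H) = 0.363
z(FA) = -0.468
ln β = −½·[z(H)² − z(FA)²] = −0.5 × (0.132 − 0.219) = 0.0435

ln β = 0.04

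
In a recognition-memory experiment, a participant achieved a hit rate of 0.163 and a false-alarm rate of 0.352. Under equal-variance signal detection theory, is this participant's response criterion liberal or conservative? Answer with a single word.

z(H) = -0.982, z(FA) = -0.380
c = −½·(z(H) + z(FA)) = 0.681
c > 0 → conservative criterion (biased toward responding “no”).

conservative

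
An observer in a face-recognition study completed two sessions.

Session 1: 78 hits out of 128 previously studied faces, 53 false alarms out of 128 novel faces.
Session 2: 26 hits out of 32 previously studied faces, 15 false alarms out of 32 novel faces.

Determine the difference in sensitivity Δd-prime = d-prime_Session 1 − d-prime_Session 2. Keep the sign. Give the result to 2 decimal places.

Δd-prime = -0.47

Session 1: z(0.6094) = 0.278, z(0.4141) = -0.217, d' = 0.495
Session 2: z(0.8125) = 0.887, z(0.4688) = -0.078, d' = 0.965
Δd' = d'_Session 1 − d'_Session 2 = 0.495 − 0.965 = -0.470
Session 2 has the higher sensitivity.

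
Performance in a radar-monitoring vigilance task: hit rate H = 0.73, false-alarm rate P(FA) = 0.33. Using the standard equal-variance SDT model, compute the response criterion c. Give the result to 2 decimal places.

c = -0.09

z(H) = z(0.73) = 0.6128
z(FA) = z(0.33) = -0.4399
c = −½·[z(H) + z(FA)] = −0.5 × (0.6128 + (-0.4399)) = -0.08645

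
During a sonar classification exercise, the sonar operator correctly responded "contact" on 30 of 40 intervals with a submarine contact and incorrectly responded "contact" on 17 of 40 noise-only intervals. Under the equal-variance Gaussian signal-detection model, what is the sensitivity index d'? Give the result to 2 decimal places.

H = 30/40 = 0.7500
FA = 17/40 = 0.4250
z(0.7500) = 0.674, z(0.4250) = -0.189
d' = z(H) − z(FA) = 0.674 − (-0.189) = 0.863

d' = 0.86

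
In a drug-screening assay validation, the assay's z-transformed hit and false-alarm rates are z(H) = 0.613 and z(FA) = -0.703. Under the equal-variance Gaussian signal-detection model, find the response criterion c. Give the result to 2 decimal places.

c = −½·[z(H) + z(FA)] = −½·(0.613 + (-0.703)) = 0.045
c > 0: the assay has a conservative response bias.

c = 0.05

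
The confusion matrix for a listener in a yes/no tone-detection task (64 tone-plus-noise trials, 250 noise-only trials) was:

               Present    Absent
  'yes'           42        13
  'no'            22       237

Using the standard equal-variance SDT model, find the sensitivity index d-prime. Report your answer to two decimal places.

H = 42/64 = 0.6562
FA = 13/250 = 0.0520
Φ⁻¹(H) = 0.4021
Φ⁻¹(FA) = -1.6258
d' = z(H) − z(FA) = 0.4021 − (-1.6258) = 2.0279

d-prime = 2.03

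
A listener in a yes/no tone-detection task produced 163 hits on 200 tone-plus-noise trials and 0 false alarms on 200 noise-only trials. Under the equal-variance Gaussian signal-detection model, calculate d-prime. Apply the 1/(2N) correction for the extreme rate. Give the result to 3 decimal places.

The false-alarm rate is 0/200 = 0, so apply the 1/(2N) correction: FA → 1/(2·200) = 0.00250.
z(H) = z(0.81500) = 0.8965
z(FA) = z(0.00250) = -2.8070
d' = 0.8965 − (-2.8070) = 3.7035

d-prime = 3.704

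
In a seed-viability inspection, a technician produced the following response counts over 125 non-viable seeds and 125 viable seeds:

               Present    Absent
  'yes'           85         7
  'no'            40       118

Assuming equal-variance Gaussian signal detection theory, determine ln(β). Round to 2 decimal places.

H = 85/125 = 0.6800
FA = 7/125 = 0.0560
Φ⁻¹(H) = Φ⁻¹(0.6800) = 0.468
Φ⁻¹(FA) = Φ⁻¹(0.0560) = -1.589
ln β = −½·[z(H)² − z(FA)²] = −0.5 × (0.219 − 2.525) = 1.153

ln β = 1.15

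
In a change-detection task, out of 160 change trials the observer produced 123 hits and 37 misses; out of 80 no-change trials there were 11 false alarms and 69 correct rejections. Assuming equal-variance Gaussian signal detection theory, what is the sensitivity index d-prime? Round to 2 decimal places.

d-prime = 1.83

H = 123/160 = 0.7688
FA = 11/80 = 0.1375
z(0.7688) = 0.735, z(0.1375) = -1.092
d' = z(H) − z(FA) = 0.735 − (-1.092) = 1.827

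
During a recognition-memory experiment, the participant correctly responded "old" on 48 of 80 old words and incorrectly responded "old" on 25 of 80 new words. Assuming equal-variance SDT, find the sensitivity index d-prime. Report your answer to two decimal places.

d-prime = 0.74

H = 48/80 = 0.6000
FA = 25/80 = 0.3125
z(0.6000) = 0.253, z(0.3125) = -0.489
d' = z(H) − z(FA) = 0.253 − (-0.489) = 0.742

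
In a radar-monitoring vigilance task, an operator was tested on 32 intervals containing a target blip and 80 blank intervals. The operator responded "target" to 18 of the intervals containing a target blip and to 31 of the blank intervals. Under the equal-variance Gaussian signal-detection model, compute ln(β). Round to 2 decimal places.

H = 18/32 = 0.5625
FA = 31/80 = 0.3875
z(0.5625) = 0.157, z(0.3875) = -0.286
ln β = −½·[z(H)² − z(FA)²] = −0.5 × (0.025 − 0.082) = 0.0285

ln β = 0.03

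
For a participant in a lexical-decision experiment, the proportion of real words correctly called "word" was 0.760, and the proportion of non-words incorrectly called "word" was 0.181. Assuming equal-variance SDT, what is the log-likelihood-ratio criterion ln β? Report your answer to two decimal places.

z(H) = z(0.760) = 0.706
z(FA) = z(0.181) = -0.912
ln β = −½·[z(H)² − z(FA)²] = −0.5 × (0.498 − 0.832) = 0.167

ln β = 0.17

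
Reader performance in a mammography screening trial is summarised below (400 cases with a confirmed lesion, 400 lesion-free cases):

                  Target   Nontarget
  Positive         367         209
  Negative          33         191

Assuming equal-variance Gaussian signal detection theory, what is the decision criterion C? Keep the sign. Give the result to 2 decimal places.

C = -0.72

H = 367/400 = 0.9175
FA = 209/400 = 0.5225
z(H) = 1.3885
z(FA) = 0.0564
c = −½·[z(H) + z(FA)] = −0.5 × (1.3885 + 0.0564) = -0.72245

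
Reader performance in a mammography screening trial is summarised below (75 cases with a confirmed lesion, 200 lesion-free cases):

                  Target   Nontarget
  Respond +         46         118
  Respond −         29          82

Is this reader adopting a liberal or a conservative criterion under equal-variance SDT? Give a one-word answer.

z(H) = 0.288, z(FA) = 0.228
c = −½·(z(H) + z(FA)) = -0.258
c < 0 → liberal criterion (biased toward responding “yes”).

liberal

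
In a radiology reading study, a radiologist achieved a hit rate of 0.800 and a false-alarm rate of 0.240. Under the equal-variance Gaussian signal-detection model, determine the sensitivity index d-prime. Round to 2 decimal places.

z(H) = z(0.800) = 0.8416
z(FA) = z(0.240) = -0.7063
d' = z(H) − z(FA) = 0.8416 − (-0.7063) = 1.5479

d-prime = 1.55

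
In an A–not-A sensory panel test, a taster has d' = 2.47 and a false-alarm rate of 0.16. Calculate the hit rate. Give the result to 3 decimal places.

hit rate = 0.930

z(false-alarm rate) = z(0.16) = -0.9945
z(H) = z(FA) + d' = -0.9945 + 2.47 = 1.4755
hit rate = Φ(1.4755) = 0.9300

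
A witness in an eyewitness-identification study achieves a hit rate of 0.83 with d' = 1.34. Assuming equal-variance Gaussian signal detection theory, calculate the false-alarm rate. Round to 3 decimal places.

false-alarm rate = 0.350

z(hit rate) = z(0.83) = 0.9542
z(FA) = z(H) − d' = 0.9542 − 1.34 = -0.3858
false-alarm rate = Φ(-0.3858) = 0.3498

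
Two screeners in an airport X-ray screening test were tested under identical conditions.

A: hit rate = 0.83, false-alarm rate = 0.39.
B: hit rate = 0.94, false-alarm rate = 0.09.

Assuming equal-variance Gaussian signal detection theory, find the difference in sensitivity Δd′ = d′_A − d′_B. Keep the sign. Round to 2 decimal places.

A: z(0.83) = 0.954, z(0.39) = -0.279, d' = 1.233
B: z(0.94) = 1.555, z(0.09) = -1.341, d' = 2.896
Δd' = d'_A − d'_B = 1.233 − 2.896 = -1.663
B has the higher sensitivity.

Δd′ = -1.66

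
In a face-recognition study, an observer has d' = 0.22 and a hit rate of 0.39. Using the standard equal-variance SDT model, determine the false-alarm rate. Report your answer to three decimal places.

z(hit rate) = z(0.39) = -0.2793
z(FA) = z(H) − d' = -0.2793 − 0.22 = -0.4993
false-alarm rate = Φ(-0.4993) = 0.3088

false-alarm rate = 0.309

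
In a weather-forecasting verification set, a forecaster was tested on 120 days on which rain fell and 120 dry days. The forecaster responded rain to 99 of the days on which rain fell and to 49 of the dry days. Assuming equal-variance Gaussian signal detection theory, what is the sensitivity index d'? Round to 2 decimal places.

d' = 1.17

H = 99/120 = 0.8250
FA = 49/120 = 0.4083
z(H) = z(0.8250) = 0.935
z(FA) = z(0.4083) = -0.232
d' = z(H) − z(FA) = 0.935 − (-0.232) = 1.167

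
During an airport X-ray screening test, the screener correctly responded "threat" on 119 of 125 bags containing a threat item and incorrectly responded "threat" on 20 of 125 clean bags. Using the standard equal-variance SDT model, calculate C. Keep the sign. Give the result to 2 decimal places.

H = 119/125 = 0.9520
FA = 20/125 = 0.1600
z(H) = z(0.9520) = 1.6646
z(FA) = z(0.1600) = -0.9945
c = −½·[z(H) + z(FA)] = −0.5 × (1.6646 + (-0.9945)) = -0.33505
c < 0: the screener has a liberal response bias.

C = -0.34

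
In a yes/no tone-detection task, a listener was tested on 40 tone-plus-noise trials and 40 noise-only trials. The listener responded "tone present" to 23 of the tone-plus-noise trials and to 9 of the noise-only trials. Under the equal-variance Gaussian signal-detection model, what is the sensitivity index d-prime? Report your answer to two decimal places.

d-prime = 0.94

H = 23/40 = 0.5750
FA = 9/40 = 0.2250
z(0.5750) = 0.1891, z(0.2250) = -0.7554
d' = z(H) − z(FA) = 0.1891 − (-0.7554) = 0.9445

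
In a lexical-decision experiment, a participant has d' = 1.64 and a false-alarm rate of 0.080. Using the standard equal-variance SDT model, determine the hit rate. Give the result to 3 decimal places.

hit rate = 0.593

z(false-alarm rate) = z(0.080) = -1.4051
z(H) = z(FA) + d' = -1.4051 + 1.64 = 0.2349
hit rate = Φ(0.2349) = 0.5929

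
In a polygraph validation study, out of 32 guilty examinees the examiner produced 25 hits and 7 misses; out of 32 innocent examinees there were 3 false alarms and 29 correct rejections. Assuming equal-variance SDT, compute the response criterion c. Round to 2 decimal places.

H = 25/32 = 0.7812
FA = 3/32 = 0.0938
Φ⁻¹(0.7812) = 0.7763, Φ⁻¹(0.0938) = -1.3177
c = −½·[z(H) + z(FA)] = −0.5 × (0.7763 + (-1.3177)) = 0.2707

c = 0.27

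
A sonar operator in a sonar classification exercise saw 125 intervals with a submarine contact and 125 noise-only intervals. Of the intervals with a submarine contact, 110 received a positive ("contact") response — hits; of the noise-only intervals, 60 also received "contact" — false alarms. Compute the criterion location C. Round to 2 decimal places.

C = -0.56

H = 110/125 = 0.8800
FA = 60/125 = 0.4800
Φ⁻¹(H) = Φ⁻¹(0.8800) = 1.175
Φ⁻¹(FA) = Φ⁻¹(0.4800) = -0.050
c = −½·[z(H) + z(FA)] = −0.5 × (1.175 + (-0.050)) = -0.5625
c < 0: the sonar operator has a liberal response bias.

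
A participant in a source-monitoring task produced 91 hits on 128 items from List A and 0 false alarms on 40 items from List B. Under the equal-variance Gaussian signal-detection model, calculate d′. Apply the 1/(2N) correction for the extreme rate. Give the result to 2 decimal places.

The false-alarm rate is 0/40 = 0, so apply the 1/(2N) correction: FA → 1/(2·40) = 0.01250.
z(H) = z(0.71094) = 0.556
z(FA) = z(0.01250) = -2.241
d' = 0.556 − (-2.241) = 2.797

d′ = 2.80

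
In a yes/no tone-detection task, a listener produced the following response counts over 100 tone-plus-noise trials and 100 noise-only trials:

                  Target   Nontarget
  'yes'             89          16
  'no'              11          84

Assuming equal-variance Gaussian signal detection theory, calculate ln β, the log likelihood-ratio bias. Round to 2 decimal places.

H = 89/100 = 0.8900
FA = 16/100 = 0.1600
z(0.8900) = 1.227, z(0.1600) = -0.994
ln β = −½·[z(H)² − z(FA)²] = −0.5 × (1.506 − 0.988) = -0.259

ln β = -0.26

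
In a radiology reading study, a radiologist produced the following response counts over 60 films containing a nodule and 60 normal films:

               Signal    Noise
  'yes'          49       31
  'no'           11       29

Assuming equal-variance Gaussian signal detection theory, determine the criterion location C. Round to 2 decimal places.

C = -0.47

H = 49/60 = 0.8167
FA = 31/60 = 0.5167
z(H) = z(0.8167) = 0.9029
z(FA) = z(0.5167) = 0.0419
c = −½·[z(H) + z(FA)] = −0.5 × (0.9029 + 0.0419) = -0.4724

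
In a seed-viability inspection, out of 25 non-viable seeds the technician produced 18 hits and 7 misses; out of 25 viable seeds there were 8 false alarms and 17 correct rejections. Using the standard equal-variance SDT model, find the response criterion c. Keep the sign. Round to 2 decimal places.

H = 18/25 = 0.7200
FA = 8/25 = 0.3200
z(H) = z(0.7200) = 0.583
z(FA) = z(0.3200) = -0.468
c = −½·[z(H) + z(FA)] = −0.5 × (0.583 + (-0.468)) = -0.0575

c = -0.06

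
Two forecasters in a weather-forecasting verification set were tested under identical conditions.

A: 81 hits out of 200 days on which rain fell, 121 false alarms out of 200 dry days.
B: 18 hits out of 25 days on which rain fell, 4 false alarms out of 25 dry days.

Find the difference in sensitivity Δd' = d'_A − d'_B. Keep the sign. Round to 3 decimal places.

Δd' = -2.084

A: z(0.4050) = -0.2404, z(0.6050) = 0.2663, d' = -0.5067
B: z(0.7200) = 0.5828, z(0.1600) = -0.9945, d' = 1.5773
Δd' = d'_A − d'_B = -0.5067 − 1.5773 = -2.0840
B has the higher sensitivity.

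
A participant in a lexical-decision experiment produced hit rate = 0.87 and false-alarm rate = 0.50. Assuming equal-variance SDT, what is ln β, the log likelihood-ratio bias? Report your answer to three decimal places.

z(H) = z(0.87) = 1.1264
z(FA) = z(0.50) = 0.0000
ln β = −½·[z(H)² − z(FA)²] = −0.5 × (1.2688 − 0.0000) = -0.6344

ln β = -0.634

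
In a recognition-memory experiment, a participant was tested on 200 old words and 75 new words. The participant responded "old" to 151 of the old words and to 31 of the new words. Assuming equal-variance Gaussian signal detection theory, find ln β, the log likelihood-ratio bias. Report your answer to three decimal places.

H = 151/200 = 0.7550
FA = 31/75 = 0.4133
z(H) = 0.6903
z(FA) = -0.2191
ln β = −½·[z(H)² − z(FA)²] = −0.5 × (0.4765 − 0.0480) = -0.21425

ln β = -0.214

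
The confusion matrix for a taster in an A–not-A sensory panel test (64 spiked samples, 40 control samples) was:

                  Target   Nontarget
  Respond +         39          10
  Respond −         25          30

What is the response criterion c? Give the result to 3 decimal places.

c = 0.198

H = 39/64 = 0.6094
FA = 10/40 = 0.2500
z(H) = z(0.6094) = 0.2778
z(FA) = z(0.2500) = -0.6745
c = −½·[z(H) + z(FA)] = −0.5 × (0.2778 + (-0.6745)) = 0.19835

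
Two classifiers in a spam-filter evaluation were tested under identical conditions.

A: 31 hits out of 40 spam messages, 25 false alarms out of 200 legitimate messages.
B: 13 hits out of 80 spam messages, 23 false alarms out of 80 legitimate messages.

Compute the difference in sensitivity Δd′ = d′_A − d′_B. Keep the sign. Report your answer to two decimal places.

Δd′ = 2.33

A: z(0.7750) = 0.755, z(0.1250) = -1.150, d' = 1.905
B: z(0.1625) = -0.984, z(0.2875) = -0.561, d' = -0.423
Δd' = d'_A − d'_B = 1.905 − (-0.423) = 2.328
A has the higher sensitivity.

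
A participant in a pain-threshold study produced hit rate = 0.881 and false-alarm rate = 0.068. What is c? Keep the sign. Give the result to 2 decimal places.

Φ⁻¹(H) = Φ⁻¹(0.881) = 1.1800
Φ⁻¹(FA) = Φ⁻¹(0.068) = -1.4909
c = −½·[z(H) + z(FA)] = −0.5 × (1.1800 + (-1.4909)) = 0.15545

c = 0.16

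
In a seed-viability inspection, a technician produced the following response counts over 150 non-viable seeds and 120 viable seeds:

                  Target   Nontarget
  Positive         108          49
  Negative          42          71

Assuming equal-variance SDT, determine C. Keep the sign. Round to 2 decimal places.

H = 108/150 = 0.7200
FA = 49/120 = 0.4083
z(0.7200) = 0.5828, z(0.4083) = -0.2319
c = −½·[z(H) + z(FA)] = −0.5 × (0.5828 + (-0.2319)) = -0.17545
c < 0: the technician has a liberal response bias.

C = -0.18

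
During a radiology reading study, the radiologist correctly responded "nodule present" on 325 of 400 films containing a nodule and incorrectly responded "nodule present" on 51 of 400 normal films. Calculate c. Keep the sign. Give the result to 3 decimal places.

H = 325/400 = 0.8125
FA = 51/400 = 0.1275
z(H) = z(0.8125) = 0.8871
z(FA) = z(0.1275) = -1.1383
c = −½·[z(H) + z(FA)] = −0.5 × (0.8871 + (-1.1383)) = 0.1256
c > 0: the radiologist has a conservative response bias.

c = 0.126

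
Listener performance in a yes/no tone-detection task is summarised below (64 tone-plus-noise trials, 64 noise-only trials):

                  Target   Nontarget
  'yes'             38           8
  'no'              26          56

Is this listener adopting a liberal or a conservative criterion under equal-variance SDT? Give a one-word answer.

conservative

z(H) = 0.237, z(FA) = -1.150
c = −½·(z(H) + z(FA)) = 0.4565
c > 0 → conservative criterion (biased toward responding “no”).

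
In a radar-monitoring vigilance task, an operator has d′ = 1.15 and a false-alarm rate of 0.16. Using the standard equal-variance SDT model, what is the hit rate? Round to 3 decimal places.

z(false-alarm rate) = z(0.16) = -0.9945
z(H) = z(FA) + d' = -0.9945 + 1.15 = 0.1555
hit rate = Φ(0.1555) = 0.5618

hit rate = 0.562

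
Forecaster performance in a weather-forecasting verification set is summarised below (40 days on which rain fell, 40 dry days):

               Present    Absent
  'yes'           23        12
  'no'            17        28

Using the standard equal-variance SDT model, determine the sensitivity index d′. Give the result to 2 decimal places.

d′ = 0.71

H = 23/40 = 0.5750
FA = 12/40 = 0.3000
z(0.5750) = 0.189, z(0.3000) = -0.524
d' = z(H) − z(FA) = 0.189 − (-0.524) = 0.713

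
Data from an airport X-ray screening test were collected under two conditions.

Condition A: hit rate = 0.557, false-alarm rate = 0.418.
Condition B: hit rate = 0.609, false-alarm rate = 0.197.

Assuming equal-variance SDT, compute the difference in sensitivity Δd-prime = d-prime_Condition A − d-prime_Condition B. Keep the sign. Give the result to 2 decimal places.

Δd-prime = -0.78

Condition A: z(0.557) = 0.143, z(0.418) = -0.207, d' = 0.350
Condition B: z(0.609) = 0.277, z(0.197) = -0.852, d' = 1.129
Δd' = d'_Condition A − d'_Condition B = 0.350 − 1.129 = -0.779
Condition B has the higher sensitivity.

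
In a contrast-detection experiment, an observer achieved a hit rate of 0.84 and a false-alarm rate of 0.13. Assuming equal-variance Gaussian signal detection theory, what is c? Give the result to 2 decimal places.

c = 0.07

Φ⁻¹(H) = 0.9945
Φ⁻¹(FA) = -1.1264
c = −½·[z(H) + z(FA)] = −0.5 × (0.9945 + (-1.1264)) = 0.06595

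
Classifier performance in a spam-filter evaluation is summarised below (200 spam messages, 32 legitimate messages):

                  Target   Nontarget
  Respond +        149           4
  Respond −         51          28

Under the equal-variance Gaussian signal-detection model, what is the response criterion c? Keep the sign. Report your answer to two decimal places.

H = 149/200 = 0.7450
FA = 4/32 = 0.1250
z(H) = z(0.7450) = 0.659
z(FA) = z(0.1250) = -1.150
c = −½·[z(H) + z(FA)] = −0.5 × (0.659 + (-1.150)) = 0.2455

c = 0.25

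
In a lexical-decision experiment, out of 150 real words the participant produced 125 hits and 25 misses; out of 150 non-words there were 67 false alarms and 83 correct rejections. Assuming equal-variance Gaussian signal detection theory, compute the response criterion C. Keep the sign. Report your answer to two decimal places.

H = 125/150 = 0.8333
FA = 67/150 = 0.4467
z(H) = 0.967
z(FA) = -0.134
c = −½·[z(H) + z(FA)] = −0.5 × (0.967 + (-0.134)) = -0.4165

C = -0.42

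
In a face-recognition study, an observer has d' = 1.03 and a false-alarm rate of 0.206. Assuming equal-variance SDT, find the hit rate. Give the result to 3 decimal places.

z(false-alarm rate) = z(0.206) = -0.8204
z(H) = z(FA) + d' = -0.8204 + 1.03 = 0.2096
hit rate = Φ(0.2096) = 0.5830

hit rate = 0.583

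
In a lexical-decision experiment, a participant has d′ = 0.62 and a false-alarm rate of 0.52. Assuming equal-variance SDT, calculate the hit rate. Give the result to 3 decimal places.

hit rate = 0.749

z(false-alarm rate) = z(0.52) = 0.0502
z(H) = z(FA) + d' = 0.0502 + 0.62 = 0.6702
hit rate = Φ(0.6702) = 0.7486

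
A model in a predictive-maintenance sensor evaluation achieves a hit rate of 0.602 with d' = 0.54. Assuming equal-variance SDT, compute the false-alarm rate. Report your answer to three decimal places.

z(hit rate) = z(0.602) = 0.2585
z(FA) = z(H) − d' = 0.2585 − 0.54 = -0.2815
false-alarm rate = Φ(-0.2815) = 0.3892

false-alarm rate = 0.389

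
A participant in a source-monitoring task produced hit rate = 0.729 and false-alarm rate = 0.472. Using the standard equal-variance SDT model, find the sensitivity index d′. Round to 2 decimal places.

d′ = 0.68

z(0.729) = 0.6098, z(0.472) = -0.0702
d' = z(H) − z(FA) = 0.6098 − (-0.0702) = 0.6800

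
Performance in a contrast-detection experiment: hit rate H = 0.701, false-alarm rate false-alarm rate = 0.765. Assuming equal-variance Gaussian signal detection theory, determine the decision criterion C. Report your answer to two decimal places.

C = -0.62

z(H) = 0.5273
z(FA) = 0.7225
c = −½·[z(H) + z(FA)] = −0.5 × (0.5273 + 0.7225) = -0.6249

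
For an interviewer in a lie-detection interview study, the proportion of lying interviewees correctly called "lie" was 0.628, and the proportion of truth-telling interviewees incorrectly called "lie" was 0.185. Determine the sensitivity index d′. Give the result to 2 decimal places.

Φ⁻¹(H) = 0.327
Φ⁻¹(FA) = -0.896
d' = z(H) − z(FA) = 0.327 − (-0.896) = 1.223

d′ = 1.22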